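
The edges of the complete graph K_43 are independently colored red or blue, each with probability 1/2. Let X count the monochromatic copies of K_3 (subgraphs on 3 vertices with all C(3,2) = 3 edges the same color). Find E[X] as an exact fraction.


Let X = Σ_S X_S over the C(43, 3) = 12341 subsets S of size 3, where X_S = 1 if the K_3 on S is monochromatic.
For a fixed S, the K_3 on S has C(3, 2) = 3 edges. P[all 3 edges red] = (1/2)^3, and likewise for blue, so P[monochromatic] = 2·(1/2)^3 = 2^{1 − 3} = 1/4.
By linearity of expectation: E[X] = C(43, 3) · 2^{1 − 3} = 12341 · 1/4 = 12341/4.
Numerically: E[X] ≈ 3085.25000.

E[X] = C(43,3)·2^(1−C(3,2)) = 12341/4 ≈ 3085.25000.


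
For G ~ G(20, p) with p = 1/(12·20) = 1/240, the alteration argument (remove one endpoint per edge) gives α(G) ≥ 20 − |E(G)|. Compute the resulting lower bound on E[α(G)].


E[|E(G)|] = C(20, 2)·p = 190 · (1/240) = 19/24.
E[α(G)] ≥ n − E[|E(G)|] = 20 − 19/24 = 461/24.
Numerically: ≈ 19.20833.
(This is only a lower bound; the true E[α(G)] may be larger.)

E[α(G)] ≥ 461/24 ≈ 19.20833.


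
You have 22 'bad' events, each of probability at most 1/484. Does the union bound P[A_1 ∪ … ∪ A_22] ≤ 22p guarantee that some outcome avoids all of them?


Union bound: P[∪_{i=1}^{22} A_i] ≤ Σ_i P[A_i] ≤ 22·p = 22·(1/484) = 1/22.
Numerically: 1/22 ≈ 0.045455.
Is 1/22 < 1? YES.
Since P[∪ A_i] ≤ 1/22 < 1, the complement has P[∩ A_i^c] ≥ 1 − 1/22 = 21/22 > 0, so some outcome avoids every A_i.

22·p = 1/22 ≈ 0.045455; existence CERTIFIED by the union bound.


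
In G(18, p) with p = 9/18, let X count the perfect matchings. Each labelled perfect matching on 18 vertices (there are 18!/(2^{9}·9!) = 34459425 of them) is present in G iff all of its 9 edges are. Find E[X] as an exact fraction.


K_18 has 18!/(2^{9}·9!) = 34459425 labelled perfect matchings.
For each such perfect matching H, let X_H = 1 if all 9 edges of H are present in G. Then P[X_H = 1] = p^{9} = (1/2)^{9} = 1/512.
By linearity: E[X] = Σ_H E[X_H] = 34459425 · p^{9} = 34459425 · 1/512 = 34459425/512.
Numerically: E[X] ≈ 6.73e+04.

E[X] = 34459425 · (1/2)^{9} = 34459425/512 ≈ 6.73e+04.


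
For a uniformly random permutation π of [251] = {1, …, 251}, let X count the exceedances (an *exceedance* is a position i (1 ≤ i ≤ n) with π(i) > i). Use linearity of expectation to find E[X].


Write X = Σ_{i=1}^{251} X_i, where X_i = 1_{π(i) > i}.
For each fixed i, π(i) is uniform over {1, …, 251} (marginal of a uniform permutation), so P[π(i) > i] = (n − i)/n. Summing: Σ_{i=1}^{251} (n − i)/n = (0 + 1 + … + 250)/251 = 251(251 − 1)/(2·251) = (251 − 1)/2.
Hence E[X] = Σ_{i=1}^{251} (251 − i)/251 = 125 ≈ 125.0000.

E[X] = 125 = 125.0000.


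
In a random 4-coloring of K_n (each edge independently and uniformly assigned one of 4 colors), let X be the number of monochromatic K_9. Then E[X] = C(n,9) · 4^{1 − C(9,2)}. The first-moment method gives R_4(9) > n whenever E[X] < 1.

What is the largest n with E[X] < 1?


We need C(n, 9) · 4^{1 − 36} < 1, i.e. C(n, 9) < 4^{36 − 1} = 1180591620717411303424.
Check values of n near the boundary:
  n = 910: C(910, 9) = 1133378248346922788210; 1133378248346922788210 < 1180591620717411303424? YES
  n = 911: C(911, 9) = 1144686900492291197405; 1144686900492291197405 < 1180591620717411303424? YES
  n = 912: C(912, 9) = 1156095740032081475120; 1156095740032081475120 < 1180591620717411303424? YES
  n = 913: C(913, 9) = 1167605542753639808390; 1167605542753639808390 < 1180591620717411303424? YES
  n = 914: C(914, 9) = 1179217089587653905932; 1179217089587653905932 < 1180591620717411303424? YES
  n = 915: C(915, 9) = 1190931166636537885130; 1190931166636537885130 < 1180591620717411303424? NO
  n = 916: C(916, 9) = 1202748565202942340440; 1202748565202942340440 < 1180591620717411303424? NO
  n = 917: C(917, 9) = 1214670081818390006810; 1214670081818390006810 < 1180591620717411303424? NO
The largest n with C(n, 9) < 1180591620717411303424 is n = 914 (where E[X] = 294804272396913476483/295147905179352825856 ≈ 0.9988357). Hence R_4(9) > 914, i.e. R_4(9) ≥ 915.

Largest n = 914; hence R_4(9) > 914.


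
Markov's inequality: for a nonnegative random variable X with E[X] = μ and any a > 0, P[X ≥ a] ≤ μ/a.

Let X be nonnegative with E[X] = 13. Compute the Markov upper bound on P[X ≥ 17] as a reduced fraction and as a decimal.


μ = E[X] = 13, a = 17.
Markov: P[X ≥ 17] ≤ μ/a = (13)/17 = 13/17.
Numerically: ≈ 0.764706.
(Since a = 17 > μ = 13.000000, the bound 13/17 is < 1 and informative.)

P[X ≥ 17] ≤ 13/17 ≈ 0.764706.


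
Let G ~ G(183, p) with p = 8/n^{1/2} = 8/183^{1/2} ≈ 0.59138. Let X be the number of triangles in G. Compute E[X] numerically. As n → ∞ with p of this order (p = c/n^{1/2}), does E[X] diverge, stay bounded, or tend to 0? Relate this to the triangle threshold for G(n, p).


Number of potential triangles: C(183, 3) = 1004731.
Each occurs with probability p³ ≈ (0.59138)³ ≈ 2.0682038e-01.
By linearity: E[X] = C(183, 3)·p³ ≈ 1004731 · 2.0682038e-01 ≈ 207798.84465.
Since α = 1/2 < 1, p = c/n^{1/2} ≫ 1/n is above the triangle threshold p ~ 1/n. Asymptotically E[X] ~ (c³/6)·n^{3(1−α)} = (8³/6)·n^{1.5} → ∞; triangles are abundant w.h.p.

E[X] ≈ 207798.84465; in regime p = Θ(1/n^{1/2}) E[X] diverges (above the triangle threshold p ~ 1/n).


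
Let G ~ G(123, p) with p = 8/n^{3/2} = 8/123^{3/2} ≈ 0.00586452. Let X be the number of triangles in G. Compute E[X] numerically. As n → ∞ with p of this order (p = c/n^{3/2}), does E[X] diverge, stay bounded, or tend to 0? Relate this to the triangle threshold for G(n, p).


Number of potential triangles: C(123, 3) = 302621.
Each occurs with probability p³ ≈ (0.00586452)³ ≈ 2.01695849e-07.
By linearity: E[X] = C(123, 3)·p³ ≈ 302621 · 2.01695849e-07 ≈ 0.061037.
Since α = 3/2 > 1, p = c/n^{3/2} = o(1/n) is below the triangle threshold p ~ 1/n. Asymptotically E[X] ~ (c³/6)·n^{3(1−α)} = (8³/6)·n^{-1.5} → 0, so by Markov's inequality G has no triangles w.h.p.

E[X] ≈ 0.061037; in regime p = Θ(1/n^{3/2}) E[X] tends to 0 (below the triangle threshold p ~ 1/n).


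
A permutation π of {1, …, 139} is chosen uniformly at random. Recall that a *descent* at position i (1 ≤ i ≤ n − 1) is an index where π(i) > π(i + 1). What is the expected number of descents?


Write X = Σ X_I over i = 1, …, 138, with X_I the indicator of one descent.
There are 138 indicators.
For each fixed i, the pair (π(i), π(i+1)) is a uniformly random ordered pair of distinct values from {1, …, 139}; by symmetry P[π(i) > π(i+1)] = 1/2.
By linearity: E[X] = 138 · (1/2) = (139 − 1) · (1/2) = 69 ≈ 69.0000.

E[X] = 69 = 69.0000.


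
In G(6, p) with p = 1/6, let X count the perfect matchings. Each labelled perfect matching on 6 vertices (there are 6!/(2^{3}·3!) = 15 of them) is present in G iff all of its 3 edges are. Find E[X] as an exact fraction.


K_6 has 6!/(2^{3}·3!) = 15 labelled perfect matchings.
For each such perfect matching H, let X_H = 1 if all 3 edges of H are present in G. Then P[X_H = 1] = p^{3} = (1/6)^{3} = 1/216.
By linearity: E[X] = Σ_H E[X_H] = 15 · p^{3} = 15 · 1/216 = 5/72.
Numerically: E[X] ≈ 0.0694.

E[X] = 15 · (1/6)^{3} = 5/72 ≈ 0.0694.


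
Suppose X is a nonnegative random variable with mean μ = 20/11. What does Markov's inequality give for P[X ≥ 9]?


μ = E[X] = 20/11, a = 9.
Markov: P[X ≥ 9] ≤ μ/a = (20/11)/9 = 20/99.
Numerically: ≈ 0.2020.
(Since a = 9 > μ = 1.8182, the bound 20/99 is < 1 and informative.)

P[X ≥ 9] ≤ 20/99 ≈ 0.2020.


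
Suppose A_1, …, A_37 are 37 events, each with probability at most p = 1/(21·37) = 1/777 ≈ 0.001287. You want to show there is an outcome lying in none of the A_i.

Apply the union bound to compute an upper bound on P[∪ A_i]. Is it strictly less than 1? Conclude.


Union bound: P[∪_{i=1}^{37} A_i] ≤ Σ_i P[A_i] ≤ 37·p = 37·(1/777) = 1/21.
Numerically: 1/21 ≈ 0.047619.
Is 1/21 < 1? YES.
Since P[∪ A_i] ≤ 1/21 < 1, the complement has P[∩ A_i^c] ≥ 1 − 1/21 = 20/21 > 0, so some outcome avoids every A_i.

37·p = 1/21 ≈ 0.047619; existence CERTIFIED by the union bound.


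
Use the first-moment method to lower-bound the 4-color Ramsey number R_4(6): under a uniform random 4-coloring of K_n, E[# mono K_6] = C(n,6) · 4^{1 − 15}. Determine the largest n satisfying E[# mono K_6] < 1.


We need C(n, 6) · 4^{1 − 15} < 1, i.e. C(n, 6) < 4^{15 − 1} = 268435456.
Check values of n near the boundary:
  n = 77: C(77, 6) = 237093780; 237093780 < 268435456? YES
  n = 78: C(78, 6) = 256851595; 256851595 < 268435456? YES
  n = 79: C(79, 6) = 277962685; 277962685 < 268435456? NO
  n = 80: C(80, 6) = 300500200; 300500200 < 268435456? NO
The largest n with C(n, 6) < 268435456 is n = 78 (where E[X] = 256851595/268435456 ≈ 0.9568468). Hence R_4(6) > 78, i.e. R_4(6) ≥ 79.

Largest n = 78; hence R_4(6) > 78.


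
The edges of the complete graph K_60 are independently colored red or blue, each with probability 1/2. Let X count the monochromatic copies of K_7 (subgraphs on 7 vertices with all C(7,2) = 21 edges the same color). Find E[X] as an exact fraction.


Let X = Σ_S X_S over the C(60, 7) = 386206920 subsets S of size 7, where X_S = 1 if the K_7 on S is monochromatic.
For a fixed S, the K_7 on S has C(7, 2) = 21 edges. P[all 21 edges red] = (1/2)^21, and likewise for blue, so P[monochromatic] = 2·(1/2)^21 = 2^{1 − 21} = 1/1048576.
Summing: E[X] = C(60, 7) · 2^{1 − 21} = 386206920 · 1/1048576 = 48275865/131072.
Numerically: E[X] ≈ 368.3156.

E[X] = C(60,7)·2^(1−C(7,2)) = 48275865/131072 ≈ 368.3156.


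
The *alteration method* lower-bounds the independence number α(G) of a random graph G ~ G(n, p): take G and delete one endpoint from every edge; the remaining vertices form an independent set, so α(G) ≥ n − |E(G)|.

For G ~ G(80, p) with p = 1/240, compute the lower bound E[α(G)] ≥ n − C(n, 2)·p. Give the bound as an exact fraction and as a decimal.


E[|E(G)|] = C(80, 2)·p = 3160 · (1/240) = 79/6.
E[α(G)] ≥ n − E[|E(G)|] = 80 − 79/6 = 401/6.
Numerically: ≈ 66.833333.
(This is only a lower bound; the true E[α(G)] may be larger.)

E[α(G)] ≥ 401/6 ≈ 66.833333.


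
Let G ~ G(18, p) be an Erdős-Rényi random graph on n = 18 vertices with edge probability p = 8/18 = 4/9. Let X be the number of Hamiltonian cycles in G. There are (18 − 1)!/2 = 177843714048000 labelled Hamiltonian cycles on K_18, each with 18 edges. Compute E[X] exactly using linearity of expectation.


K_18 has (18 − 1)!/2 = 177843714048000 labelled Hamiltonian cycles.
For each such Hamiltonian cycle H, let X_H = 1 if all 18 edges of H are present in G. Then P[X_H = 1] = p^{18} = (4/9)^{18} = 68719476736/150094635296999121.
By linearity of expectation: E[X] = Σ_H E[X_H] = 177843714048000 · p^{18} = 177843714048000 · 68719476736/150094635296999121 = 16764508875398316032000/205891132094649.
Numerically: E[X] ≈ 8.142e+07.

E[X] = 177843714048000 · (4/9)^{18} = 16764508875398316032000/205891132094649 ≈ 8.142e+07.


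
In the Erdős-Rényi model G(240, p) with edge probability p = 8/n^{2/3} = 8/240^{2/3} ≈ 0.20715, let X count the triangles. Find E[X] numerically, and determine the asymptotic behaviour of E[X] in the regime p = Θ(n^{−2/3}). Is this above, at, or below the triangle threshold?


Number of potential triangles: C(240, 3) = 2275280.
Each occurs with probability p³ ≈ (0.20715)³ ≈ 8.8888889e-03.
By linearity: E[X] = C(240, 3)·p³ ≈ 2275280 · 8.8888889e-03 ≈ 20224.71111.
Since α = 2/3 < 1, p = c/n^{2/3} ≫ 1/n is above the triangle threshold p ~ 1/n. Asymptotically E[X] ~ (c³/6)·n^{3(1−α)} = (8³/6)·n^{1} → ∞; triangles are abundant w.h.p.

E[X] ≈ 20224.71111; in regime p = Θ(1/n^{2/3}) E[X] diverges (above the triangle threshold p ~ 1/n).


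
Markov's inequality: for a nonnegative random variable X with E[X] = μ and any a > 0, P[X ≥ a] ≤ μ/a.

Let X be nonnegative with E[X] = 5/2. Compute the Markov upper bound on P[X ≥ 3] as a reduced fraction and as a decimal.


μ = E[X] = 5/2, a = 3.
Markov: P[X ≥ 3] ≤ μ/a = (5/2)/3 = 5/6.
Numerically: ≈ 0.833333.
(Since a = 3 > μ = 2.500000, the bound 5/6 is < 1 and informative.)

P[X ≥ 3] ≤ 5/6 ≈ 0.833333.


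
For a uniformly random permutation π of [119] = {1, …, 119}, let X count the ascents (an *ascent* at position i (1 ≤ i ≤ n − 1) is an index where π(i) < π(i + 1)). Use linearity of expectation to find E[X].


Write X = Σ X_I over i = 1, …, 118, with X_I the indicator of one ascent.
There are 118 indicators.
For each fixed i, the pair (π(i), π(i+1)) is a uniformly random ordered pair of distinct values from {1, …, 119}; by symmetry P[π(i) < π(i+1)] = 1/2.
By linearity: E[X] = 118 · (1/2) = (119 − 1) · (1/2) = 59 ≈ 59.0000.

E[X] = 59 = 59.0000.


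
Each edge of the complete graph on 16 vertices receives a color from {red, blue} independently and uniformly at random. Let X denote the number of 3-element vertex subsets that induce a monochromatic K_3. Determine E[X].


Let X = Σ_S X_S over the C(16, 3) = 560 subsets S of size 3, where X_S = 1 if the K_3 on S is monochromatic.
For a fixed S, the K_3 on S has C(3, 2) = 3 edges. P[all 3 edges red] = (1/2)^3, and likewise for blue, so P[monochromatic] = 2·(1/2)^3 = 2^{1 − 3} = 1/4.
By linearity: E[X] = C(16, 3) · 2^{1 − 3} = 560 · 1/4 = 140.
Numerically: E[X] ≈ 140.000.

E[X] = C(16,3)·2^(1−C(3,2)) = 140 ≈ 140.000.


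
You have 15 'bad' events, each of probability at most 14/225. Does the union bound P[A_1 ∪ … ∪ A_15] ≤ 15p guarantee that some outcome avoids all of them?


Union bound: P[∪_{i=1}^{15} A_i] ≤ Σ_i P[A_i] ≤ 15·p = 15·(14/225) = 14/15.
Numerically: 14/15 ≈ 0.9333.
Is 14/15 < 1? YES.
Since P[∪ A_i] ≤ 14/15 < 1, the complement has P[∩ A_i^c] ≥ 1 − 14/15 = 1/15 > 0, so some outcome avoids every A_i.

15·p = 14/15 ≈ 0.9333; existence CERTIFIED by the union bound.


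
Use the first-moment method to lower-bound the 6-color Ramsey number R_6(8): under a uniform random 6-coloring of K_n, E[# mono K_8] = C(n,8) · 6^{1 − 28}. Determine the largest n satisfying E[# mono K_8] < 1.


We need C(n, 8) · 6^{1 − 28} < 1, i.e. C(n, 8) < 6^{28 − 1} = 1023490369077469249536.
Check values of n near the boundary:
  n = 1592: C(1592, 8) = 1005480414540892933435; 1005480414540892933435 < 1023490369077469249536? YES
  n = 1593: C(1593, 8) = 1010555394551193970323; 1010555394551193970323 < 1023490369077469249536? YES
  n = 1594: C(1594, 8) = 1015652773590544255167; 1015652773590544255167 < 1023490369077469249536? YES
  n = 1595: C(1595, 8) = 1020772636343363633895; 1020772636343363633895 < 1023490369077469249536? YES
  n = 1596: C(1596, 8) = 1025915067760710553965; 1025915067760710553965 < 1023490369077469249536? NO
The largest n with C(n, 8) < 1023490369077469249536 is n = 1595 (where E[X] = 113419181815929292655/113721152119718805504 ≈ 0.997345). Hence R_6(8) > 1595, i.e. R_6(8) ≥ 1596.

Largest n = 1595; hence R_6(8) > 1595.


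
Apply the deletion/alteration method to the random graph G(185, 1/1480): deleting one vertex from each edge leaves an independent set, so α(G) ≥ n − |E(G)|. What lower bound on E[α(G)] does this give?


E[|E(G)|] = C(185, 2)·p = 17020 · (1/1480) = 23/2.
E[α(G)] ≥ n − E[|E(G)|] = 185 − 23/2 = 347/2.
Numerically: ≈ 173.500.
(This is only a lower bound; the true E[α(G)] may be larger.)

E[α(G)] ≥ 347/2 ≈ 173.500.


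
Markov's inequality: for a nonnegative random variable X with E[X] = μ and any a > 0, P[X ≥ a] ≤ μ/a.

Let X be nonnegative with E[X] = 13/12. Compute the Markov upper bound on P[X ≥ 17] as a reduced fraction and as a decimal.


μ = E[X] = 13/12, a = 17.
Markov: P[X ≥ 17] ≤ μ/a = (13/12)/17 = 13/204.
Numerically: ≈ 0.06373.
(Since a = 17 > μ = 1.08333, the bound 13/204 is < 1 and informative.)

P[X ≥ 17] ≤ 13/204 ≈ 0.06373.


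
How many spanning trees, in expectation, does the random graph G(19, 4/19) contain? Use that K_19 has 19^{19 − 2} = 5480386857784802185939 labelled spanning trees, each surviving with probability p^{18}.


K_19 has 19^{19 − 2} = 5480386857784802185939 labelled spanning trees.
For each such spanning tree H, let X_H = 1 if all 18 edges of H are present in G. Then P[X_H = 1] = p^{18} = (4/19)^{18} = 68719476736/104127350297911241532841.
By linearity: E[X] = Σ_H E[X_H] = 5480386857784802185939 · p^{18} = 5480386857784802185939 · 68719476736/104127350297911241532841 = 68719476736/19.
Numerically: E[X] ≈ 3.61681e+09.

E[X] = 5480386857784802185939 · (4/19)^{18} = 68719476736/19 ≈ 3.61681e+09.


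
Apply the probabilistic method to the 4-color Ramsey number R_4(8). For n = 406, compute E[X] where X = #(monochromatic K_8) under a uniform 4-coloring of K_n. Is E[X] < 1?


E[X] = C(406, 8) · 4^{1 − 28} = 17082453897995850 · 4^{−27} = 17082453897995850/18014398509481984.
As a reduced fraction: E[X] = 8541226948997925/9007199254740992 ≈ 0.9483.
Is E[X] < 1? YES.
Since E[X] < 1, there exists a 4-coloring of K_{406} with no monochromatic K_8; hence R_4(8) > 406.

E[X] = 8541226948997925/9007199254740992 ≈ 0.9483; E[X] < 1, so R_4(8) > 406.


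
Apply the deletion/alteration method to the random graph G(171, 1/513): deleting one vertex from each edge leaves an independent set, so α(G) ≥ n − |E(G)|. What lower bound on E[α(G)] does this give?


E[|E(G)|] = C(171, 2)·p = 14535 · (1/513) = 85/3.
E[α(G)] ≥ n − E[|E(G)|] = 171 − 85/3 = 428/3.
Numerically: ≈ 142.66667.
(This is only a lower bound; the true E[α(G)] may be larger.)

E[α(G)] ≥ 428/3 ≈ 142.66667.


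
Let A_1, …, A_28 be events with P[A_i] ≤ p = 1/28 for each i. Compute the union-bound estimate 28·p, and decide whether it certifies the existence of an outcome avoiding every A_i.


Union bound: P[∪_{i=1}^{28} A_i] ≤ Σ_i P[A_i] ≤ 28·p = 28·(1/28) = 1.
Numerically: 1 ≈ 1.0000000.
Is 1 < 1? NO.
Since the bound 1 is ≥ 1, the union bound is uninformative here; it does NOT by itself certify existence.

28·p = 1 ≈ 1.0000000; existence NOT certified by the union bound.


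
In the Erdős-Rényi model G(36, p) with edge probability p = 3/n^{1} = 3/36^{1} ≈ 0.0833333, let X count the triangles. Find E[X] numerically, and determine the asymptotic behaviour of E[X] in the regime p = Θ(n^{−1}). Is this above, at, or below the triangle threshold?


Number of potential triangles: C(36, 3) = 7140.
Each occurs with probability p³ ≈ (0.0833333)³ ≈ 5.78703704e-04.
By linearity: E[X] = C(36, 3)·p³ ≈ 7140 · 5.78703704e-04 ≈ 4.131944.
Here α = 1, so p = 3/n is exactly at the triangle threshold p ~ 1/n. Asymptotically E[X] → c³/6 = 3³/6 = 9/2 ≈ 4.500000, a bounded constant. In this regime the triangle count is asymptotically Poisson(c³/6).

E[X] ≈ 4.131944; in regime p = Θ(1/n^{1}) E[X] stays bounded (at the triangle threshold p ~ 1/n).


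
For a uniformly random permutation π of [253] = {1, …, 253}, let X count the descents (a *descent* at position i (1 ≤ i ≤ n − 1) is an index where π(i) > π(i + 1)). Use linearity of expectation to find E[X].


Write X = Σ X_I over i = 1, …, 252, with X_I the indicator of one descent.
There are 252 indicators.
For each fixed i, the pair (π(i), π(i+1)) is a uniformly random ordered pair of distinct values from {1, …, 253}; by symmetry P[π(i) > π(i+1)] = 1/2.
By linearity: E[X] = 252 · (1/2) = (253 − 1) · (1/2) = 126 ≈ 126.0000.

E[X] = 126 = 126.0000.


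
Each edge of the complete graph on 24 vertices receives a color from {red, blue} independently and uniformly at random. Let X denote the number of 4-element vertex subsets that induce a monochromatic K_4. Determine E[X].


Let X = Σ_S X_S over the C(24, 4) = 10626 subsets S of size 4, where X_S = 1 if the K_4 on S is monochromatic.
For a fixed S, the K_4 on S has C(4, 2) = 6 edges. P[all 6 edges red] = (1/2)^6, and likewise for blue, so P[monochromatic] = 2·(1/2)^6 = 2^{1 − 6} = 1/32.
Summing: E[X] = C(24, 4) · 2^{1 − 6} = 10626 · 1/32 = 5313/16.
Numerically: E[X] ≈ 332.0625.

E[X] = C(24,4)·2^(1−C(4,2)) = 5313/16 ≈ 332.0625.


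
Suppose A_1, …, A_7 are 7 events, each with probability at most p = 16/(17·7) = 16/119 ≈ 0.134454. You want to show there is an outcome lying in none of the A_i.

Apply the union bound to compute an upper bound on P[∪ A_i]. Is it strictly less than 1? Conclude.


Union bound: P[∪_{i=1}^{7} A_i] ≤ Σ_i P[A_i] ≤ 7·p = 7·(16/119) = 16/17.
Numerically: 16/17 ≈ 0.941176.
Is 16/17 < 1? YES.
Since P[∪ A_i] ≤ 16/17 < 1, the complement has P[∩ A_i^c] ≥ 1 − 16/17 = 1/17 > 0, so some outcome avoids every A_i.

7·p = 16/17 ≈ 0.941176; existence CERTIFIED by the union bound.


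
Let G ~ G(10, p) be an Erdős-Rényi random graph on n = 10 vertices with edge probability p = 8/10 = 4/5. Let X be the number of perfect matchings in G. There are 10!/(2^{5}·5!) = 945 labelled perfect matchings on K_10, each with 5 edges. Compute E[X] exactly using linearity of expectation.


K_10 has 10!/(2^{5}·5!) = 945 labelled perfect matchings.
For each such perfect matching H, let X_H = 1 if all 5 edges of H are present in G. Then P[X_H = 1] = p^{5} = (4/5)^{5} = 1024/3125.
By linearity of expectation: E[X] = Σ_H E[X_H] = 945 · p^{5} = 945 · 1024/3125 = 193536/625.
Numerically: E[X] ≈ 309.66.

E[X] = 945 · (4/5)^{5} = 193536/625 ≈ 309.66.


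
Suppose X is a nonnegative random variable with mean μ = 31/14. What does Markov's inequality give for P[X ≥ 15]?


μ = E[X] = 31/14, a = 15.
Markov: P[X ≥ 15] ≤ μ/a = (31/14)/15 = 31/210.
Numerically: ≈ 0.14762.
(Since a = 15 > μ = 2.21429, the bound 31/210 is < 1 and informative.)

P[X ≥ 15] ≤ 31/210 ≈ 0.14762.


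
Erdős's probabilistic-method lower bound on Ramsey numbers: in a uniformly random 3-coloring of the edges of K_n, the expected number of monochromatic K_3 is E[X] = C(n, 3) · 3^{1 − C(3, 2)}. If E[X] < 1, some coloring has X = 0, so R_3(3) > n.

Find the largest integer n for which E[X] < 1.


We need C(n, 3) · 3^{1 − 3} < 1, i.e. C(n, 3) < 3^{3 − 1} = 9.
Check values of n near the boundary:
  n = 3: C(3, 3) = 1; 1 < 9? YES
  n = 4: C(4, 3) = 4; 4 < 9? YES
  n = 5: C(5, 3) = 10; 10 < 9? NO
The largest n with C(n, 3) < 9 is n = 4 (where E[X] = 4/9 ≈ 0.4444444). Hence R_3(3) > 4, i.e. R_3(3) ≥ 5.

Largest n = 4; hence R_3(3) > 4.


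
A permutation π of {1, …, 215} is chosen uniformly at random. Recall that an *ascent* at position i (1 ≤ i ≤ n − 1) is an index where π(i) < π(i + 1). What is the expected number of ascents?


Write X = Σ X_I over i = 1, …, 214, with X_I the indicator of one ascent.
There are 214 indicators.
For each fixed i, the pair (π(i), π(i+1)) is a uniformly random ordered pair of distinct values from {1, …, 215}; by symmetry P[π(i) < π(i+1)] = 1/2.
By linearity: E[X] = 214 · (1/2) = (215 − 1) · (1/2) = 107 ≈ 107.000.

E[X] = 107 = 107.000.


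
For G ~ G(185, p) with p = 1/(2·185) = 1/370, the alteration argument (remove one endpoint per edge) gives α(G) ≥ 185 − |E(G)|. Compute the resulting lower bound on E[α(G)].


E[|E(G)|] = C(185, 2)·p = 17020 · (1/370) = 46.
E[α(G)] ≥ n − E[|E(G)|] = 185 − 46 = 139.
Numerically: ≈ 139.00000.
(This is only a lower bound; the true E[α(G)] may be larger.)

E[α(G)] ≥ 139 ≈ 139.00000.


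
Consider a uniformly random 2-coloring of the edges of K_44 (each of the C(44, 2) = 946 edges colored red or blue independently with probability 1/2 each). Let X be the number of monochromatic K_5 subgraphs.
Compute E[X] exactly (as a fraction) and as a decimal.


Let X = Σ_S X_S over the C(44, 5) = 1086008 subsets S of size 5, where X_S = 1 if the K_5 on S is monochromatic.
For a fixed S, the K_5 on S has C(5, 2) = 10 edges. P[all 10 edges red] = (1/2)^10, and likewise for blue, so P[monochromatic] = 2·(1/2)^10 = 2^{1 − 10} = 1/512.
By linearity: E[X] = C(44, 5) · 2^{1 − 10} = 1086008 · 1/512 = 135751/64.
Numerically: E[X] ≈ 2121.10938.

E[X] = C(44,5)·2^(1−C(5,2)) = 135751/64 ≈ 2121.10938.


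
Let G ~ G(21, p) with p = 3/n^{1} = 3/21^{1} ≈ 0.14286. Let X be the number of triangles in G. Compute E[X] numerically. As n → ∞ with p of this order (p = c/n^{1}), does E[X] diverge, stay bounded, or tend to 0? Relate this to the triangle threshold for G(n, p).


Number of potential triangles: C(21, 3) = 1330.
Each occurs with probability p³ ≈ (0.14286)³ ≈ 2.9154519e-03.
By linearity: E[X] = C(21, 3)·p³ ≈ 1330 · 2.9154519e-03 ≈ 3.87755.
Here α = 1, so p = 3/n is exactly at the triangle threshold p ~ 1/n. Asymptotically E[X] → c³/6 = 3³/6 = 9/2 ≈ 4.50000, a bounded constant. In this regime the triangle count is asymptotically Poisson(c³/6).

E[X] ≈ 3.87755; in regime p = Θ(1/n^{1}) E[X] stays bounded (at the triangle threshold p ~ 1/n).


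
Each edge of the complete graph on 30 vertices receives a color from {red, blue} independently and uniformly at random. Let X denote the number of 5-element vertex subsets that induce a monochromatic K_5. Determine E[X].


Let X = Σ_S X_S over the C(30, 5) = 142506 subsets S of size 5, where X_S = 1 if the K_5 on S is monochromatic.
For a fixed S, the K_5 on S has C(5, 2) = 10 edges. P[all 10 edges red] = (1/2)^10, and likewise for blue, so P[monochromatic] = 2·(1/2)^10 = 2^{1 − 10} = 1/512.
By linearity: E[X] = C(30, 5) · 2^{1 − 10} = 142506 · 1/512 = 71253/256.
Numerically: E[X] ≈ 278.332031.

E[X] = C(30,5)·2^(1−C(5,2)) = 71253/256 ≈ 278.332031.


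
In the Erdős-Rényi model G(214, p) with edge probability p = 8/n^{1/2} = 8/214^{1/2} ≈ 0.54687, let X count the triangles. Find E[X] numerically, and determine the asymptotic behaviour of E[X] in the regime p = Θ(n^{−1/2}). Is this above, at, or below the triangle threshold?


Number of potential triangles: C(214, 3) = 1610564.
Each occurs with probability p³ ≈ (0.54687)³ ≈ 1.6354953e-01.
By linearity: E[X] = C(214, 3)·p³ ≈ 1610564 · 1.6354953e-01 ≈ 263406.98556.
Since α = 1/2 < 1, p = c/n^{1/2} ≫ 1/n is above the triangle threshold p ~ 1/n. Asymptotically E[X] ~ (c³/6)·n^{3(1−α)} = (8³/6)·n^{1.5} → ∞; triangles are abundant w.h.p.

E[X] ≈ 263406.98556; in regime p = Θ(1/n^{1/2}) E[X] diverges (above the triangle threshold p ~ 1/n).


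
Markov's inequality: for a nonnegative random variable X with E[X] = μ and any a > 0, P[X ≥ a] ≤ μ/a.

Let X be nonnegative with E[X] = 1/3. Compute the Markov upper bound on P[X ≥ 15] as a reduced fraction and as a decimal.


μ = E[X] = 1/3, a = 15.
Markov: P[X ≥ 15] ≤ μ/a = (1/3)/15 = 1/45.
Numerically: ≈ 0.022.
(Since a = 15 > μ = 0.333, the bound 1/45 is < 1 and informative.)

P[X ≥ 15] ≤ 1/45 ≈ 0.022.


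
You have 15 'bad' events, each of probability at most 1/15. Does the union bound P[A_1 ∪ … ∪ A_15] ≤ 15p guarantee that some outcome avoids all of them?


Union bound: P[∪_{i=1}^{15} A_i] ≤ Σ_i P[A_i] ≤ 15·p = 15·(1/15) = 1.
Numerically: 1 ≈ 1.000.
Is 1 < 1? NO.
Since the bound 1 is ≥ 1, the union bound is uninformative here; it does NOT by itself certify existence.

15·p = 1 ≈ 1.000; existence NOT certified by the union bound.


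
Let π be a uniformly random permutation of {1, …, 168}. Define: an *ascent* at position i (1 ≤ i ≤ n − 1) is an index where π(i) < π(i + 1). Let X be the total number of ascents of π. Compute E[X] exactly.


Write X = Σ X_I over i = 1, …, 167, with X_I the indicator of one ascent.
There are 167 indicators.
For each fixed i, the pair (π(i), π(i+1)) is a uniformly random ordered pair of distinct values from {1, …, 168}; by symmetry P[π(i) < π(i+1)] = 1/2.
By linearity: E[X] = 167 · (1/2) = (168 − 1) · (1/2) = 167/2 ≈ 83.5000.

E[X] = 167/2 = 83.5000.


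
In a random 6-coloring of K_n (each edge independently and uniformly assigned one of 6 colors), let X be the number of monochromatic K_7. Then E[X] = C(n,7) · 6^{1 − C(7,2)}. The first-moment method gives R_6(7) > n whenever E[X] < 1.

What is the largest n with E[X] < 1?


We need C(n, 7) · 6^{1 − 21} < 1, i.e. C(n, 7) < 6^{21 − 1} = 3656158440062976.
Check values of n near the boundary:
  n = 562: C(562, 7) = 3384017972944752; 3384017972944752 < 3656158440062976? YES
  n = 563: C(563, 7) = 3426622515769596; 3426622515769596 < 3656158440062976? YES
  n = 564: C(564, 7) = 3469685994423792; 3469685994423792 < 3656158440062976? YES
  n = 565: C(565, 7) = 3513212521235560; 3513212521235560 < 3656158440062976? YES
  n = 566: C(566, 7) = 3557206237959440; 3557206237959440 < 3656158440062976? YES
  n = 567: C(567, 7) = 3601671315933933; 3601671315933933 < 3656158440062976? YES
  n = 568: C(568, 7) = 3646611956239704; 3646611956239704 < 3656158440062976? YES
  n = 569: C(569, 7) = 3692032389858348; 3692032389858348 < 3656158440062976? NO
The largest n with C(n, 7) < 3656158440062976 is n = 568 (where E[X] = 16882462760369/16926659444736 ≈ 0.9973889). Hence R_6(7) > 568, i.e. R_6(7) ≥ 569.

Largest n = 568; hence R_6(7) > 568.


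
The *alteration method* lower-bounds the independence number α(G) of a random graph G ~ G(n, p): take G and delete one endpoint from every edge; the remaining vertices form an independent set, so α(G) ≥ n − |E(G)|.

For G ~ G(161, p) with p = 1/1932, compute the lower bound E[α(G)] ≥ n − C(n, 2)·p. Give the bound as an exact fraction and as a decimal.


E[|E(G)|] = C(161, 2)·p = 12880 · (1/1932) = 20/3.
E[α(G)] ≥ n − E[|E(G)|] = 161 − 20/3 = 463/3.
Numerically: ≈ 154.333333.
(This is only a lower bound; the true E[α(G)] may be larger.)

E[α(G)] ≥ 463/3 ≈ 154.333333.


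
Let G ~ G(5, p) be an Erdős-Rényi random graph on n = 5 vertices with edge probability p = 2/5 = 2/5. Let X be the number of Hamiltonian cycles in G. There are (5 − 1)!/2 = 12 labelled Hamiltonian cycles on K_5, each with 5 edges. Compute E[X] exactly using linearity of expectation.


K_5 has (5 − 1)!/2 = 12 labelled Hamiltonian cycles.
For each such Hamiltonian cycle H, let X_H = 1 if all 5 edges of H are present in G. Then P[X_H = 1] = p^{5} = (2/5)^{5} = 32/3125.
By linearity: E[X] = Σ_H E[X_H] = 12 · p^{5} = 12 · 32/3125 = 384/3125.
Numerically: E[X] ≈ 0.123.

E[X] = 12 · (2/5)^{5} = 384/3125 ≈ 0.123.


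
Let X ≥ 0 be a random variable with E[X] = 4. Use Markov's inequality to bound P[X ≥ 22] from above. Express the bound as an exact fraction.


μ = E[X] = 4, a = 22.
Markov: P[X ≥ 22] ≤ μ/a = (4)/22 = 2/11.
Numerically: ≈ 0.18182.
(Since a = 22 > μ = 4.00000, the bound 2/11 is < 1 and informative.)

P[X ≥ 22] ≤ 2/11 ≈ 0.18182.


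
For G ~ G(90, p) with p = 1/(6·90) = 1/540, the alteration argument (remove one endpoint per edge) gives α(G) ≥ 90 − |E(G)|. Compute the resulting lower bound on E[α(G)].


E[|E(G)|] = C(90, 2)·p = 4005 · (1/540) = 89/12.
E[α(G)] ≥ n − E[|E(G)|] = 90 − 89/12 = 991/12.
Numerically: ≈ 82.58333.
(This is only a lower bound; the true E[α(G)] may be larger.)

E[α(G)] ≥ 991/12 ≈ 82.58333.


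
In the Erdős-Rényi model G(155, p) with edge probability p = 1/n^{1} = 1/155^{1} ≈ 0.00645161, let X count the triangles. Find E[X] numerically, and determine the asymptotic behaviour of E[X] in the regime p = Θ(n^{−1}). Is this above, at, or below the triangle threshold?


Number of potential triangles: C(155, 3) = 608685.
Each occurs with probability p³ ≈ (0.00645161)³ ≈ 2.68537478e-07.
By linearity: E[X] = C(155, 3)·p³ ≈ 608685 · 2.68537478e-07 ≈ 0.163455.
Here α = 1, so p = 1/n is exactly at the triangle threshold p ~ 1/n. Asymptotically E[X] → c³/6 = 1³/6 = 1/6 ≈ 0.166667, a bounded constant. In this regime the triangle count is asymptotically Poisson(c³/6).

E[X] ≈ 0.163455; in regime p = Θ(1/n^{1}) E[X] stays bounded (at the triangle threshold p ~ 1/n).


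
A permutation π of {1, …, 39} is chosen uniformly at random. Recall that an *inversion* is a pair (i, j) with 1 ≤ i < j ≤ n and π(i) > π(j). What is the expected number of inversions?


Write X = Σ X_I over the C(39, 2) = 741 pairs i < j, with X_I the indicator of one inversion.
There are 741 indicators.
For each fixed pair i < j, the values π(i) and π(j) are two distinct elements of {1, …, 39} in uniformly random order; by symmetry P[π(i) > π(j)] = 1/2.
By linearity: E[X] = 741 · (1/2) = C(39, 2) · (1/2) = 741/2 = 741/2 ≈ 370.50000.

E[X] = 741/2 = 370.50000.


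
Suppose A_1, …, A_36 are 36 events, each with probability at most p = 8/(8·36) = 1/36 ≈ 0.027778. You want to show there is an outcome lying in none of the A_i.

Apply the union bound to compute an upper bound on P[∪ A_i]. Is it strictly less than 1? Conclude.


Union bound: P[∪_{i=1}^{36} A_i] ≤ Σ_i P[A_i] ≤ 36·p = 36·(1/36) = 1.
Numerically: 1 ≈ 1.000000.
Is 1 < 1? NO.
Since the bound 1 is ≥ 1, the union bound is uninformative here; it does NOT by itself certify existence.

36·p = 1 ≈ 1.000000; existence NOT certified by the union bound.


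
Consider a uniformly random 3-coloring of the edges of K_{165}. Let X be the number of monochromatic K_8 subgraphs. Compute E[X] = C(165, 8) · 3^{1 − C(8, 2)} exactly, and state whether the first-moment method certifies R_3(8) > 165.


E[X] = C(165, 8) · 3^{1 − 28} = 11468588169060 · 3^{−27} = 11468588169060/7625597484987.
As a reduced fraction: E[X] = 141587508260/94143178827 ≈ 1.503959.
Is E[X] < 1? NO.
Since E[X] ≥ 1, the first-moment bound is inconclusive at n = 165; it does NOT by itself certify R_3(8) > 165.

E[X] = 141587508260/94143178827 ≈ 1.503959; E[X] ≥ 1; first-moment method inconclusive here.


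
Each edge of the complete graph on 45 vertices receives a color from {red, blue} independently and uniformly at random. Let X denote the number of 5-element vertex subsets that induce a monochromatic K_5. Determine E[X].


Let X = Σ_S X_S over the C(45, 5) = 1221759 subsets S of size 5, where X_S = 1 if the K_5 on S is monochromatic.
For a fixed S, the K_5 on S has C(5, 2) = 10 edges. P[all 10 edges red] = (1/2)^10, and likewise for blue, so P[monochromatic] = 2·(1/2)^10 = 2^{1 − 10} = 1/512.
Summing: E[X] = C(45, 5) · 2^{1 − 10} = 1221759 · 1/512 = 1221759/512.
Numerically: E[X] ≈ 2386.248.

E[X] = C(45,5)·2^(1−C(5,2)) = 1221759/512 ≈ 2386.248.


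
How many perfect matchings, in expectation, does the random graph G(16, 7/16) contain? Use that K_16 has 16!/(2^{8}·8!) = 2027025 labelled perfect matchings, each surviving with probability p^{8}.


K_16 has 16!/(2^{8}·8!) = 2027025 labelled perfect matchings.
For each such perfect matching H, let X_H = 1 if all 8 edges of H are present in G. Then P[X_H = 1] = p^{8} = (7/16)^{8} = 5764801/4294967296.
By linearity of expectation: E[X] = Σ_H E[X_H] = 2027025 · p^{8} = 2027025 · 5764801/4294967296 = 11685395747025/4294967296.
Numerically: E[X] ≈ 2721.

E[X] = 2027025 · (7/16)^{8} = 11685395747025/4294967296 ≈ 2721.


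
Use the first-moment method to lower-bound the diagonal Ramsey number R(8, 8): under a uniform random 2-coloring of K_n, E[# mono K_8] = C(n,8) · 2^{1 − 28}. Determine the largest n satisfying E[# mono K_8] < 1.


We need C(n, 8) · 2^{1 − 28} < 1, i.e. C(n, 8) < 2^{28 − 1} = 134217728.
Check values of n near the boundary:
  n = 38: C(38, 8) = 48903492; 48903492 < 134217728? YES
  n = 39: C(39, 8) = 61523748; 61523748 < 134217728? YES
  n = 40: C(40, 8) = 76904685; 76904685 < 134217728? YES
  n = 41: C(41, 8) = 95548245; 95548245 < 134217728? YES
  n = 42: C(42, 8) = 118030185; 118030185 < 134217728? YES
  n = 43: C(43, 8) = 145008513; 145008513 < 134217728? NO
  n = 44: C(44, 8) = 177232627; 177232627 < 134217728? NO
The largest n with C(n, 8) < 134217728 is n = 42 (where E[X] = 118030185/134217728 ≈ 0.8793934). Hence R(8, 8) > 42, i.e. R(8, 8) ≥ 43.

Largest n = 42; hence R(8, 8) > 42.


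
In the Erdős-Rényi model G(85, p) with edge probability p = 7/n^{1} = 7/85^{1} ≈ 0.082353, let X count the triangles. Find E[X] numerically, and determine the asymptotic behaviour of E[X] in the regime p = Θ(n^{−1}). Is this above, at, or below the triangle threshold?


Number of potential triangles: C(85, 3) = 98770.
Each occurs with probability p³ ≈ (0.082353)³ ≈ 5.5851822e-04.
By linearity: E[X] = C(85, 3)·p³ ≈ 98770 · 5.5851822e-04 ≈ 55.16484.
Here α = 1, so p = 7/n is exactly at the triangle threshold p ~ 1/n. Asymptotically E[X] → c³/6 = 7³/6 = 343/6 ≈ 57.16667, a bounded constant. In this regime the triangle count is asymptotically Poisson(c³/6).

E[X] ≈ 55.16484; in regime p = Θ(1/n^{1}) E[X] stays bounded (at the triangle threshold p ~ 1/n).


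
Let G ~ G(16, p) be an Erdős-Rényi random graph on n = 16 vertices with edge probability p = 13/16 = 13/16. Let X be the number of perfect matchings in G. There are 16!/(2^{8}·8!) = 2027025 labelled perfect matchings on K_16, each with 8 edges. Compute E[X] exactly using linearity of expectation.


K_16 has 16!/(2^{8}·8!) = 2027025 labelled perfect matchings.
For each such perfect matching H, let X_H = 1 if all 8 edges of H are present in G. Then P[X_H = 1] = p^{8} = (13/16)^{8} = 815730721/4294967296.
By linearity of expectation: E[X] = Σ_H E[X_H] = 2027025 · p^{8} = 2027025 · 815730721/4294967296 = 1653506564735025/4294967296.
Numerically: E[X] ≈ 384987.

E[X] = 2027025 · (13/16)^{8} = 1653506564735025/4294967296 ≈ 384987.


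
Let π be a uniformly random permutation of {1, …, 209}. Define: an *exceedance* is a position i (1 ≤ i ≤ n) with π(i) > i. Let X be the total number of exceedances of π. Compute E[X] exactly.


Write X = Σ_{i=1}^{209} X_i, where X_i = 1_{π(i) > i}.
For each fixed i, π(i) is uniform over {1, …, 209} (marginal of a uniform permutation), so P[π(i) > i] = (n − i)/n. Summing: Σ_{i=1}^{209} (n − i)/n = (0 + 1 + … + 208)/209 = 209(209 − 1)/(2·209) = (209 − 1)/2.
Hence E[X] = Σ_{i=1}^{209} (209 − i)/209 = 104 ≈ 104.00000.

E[X] = 104 = 104.00000.


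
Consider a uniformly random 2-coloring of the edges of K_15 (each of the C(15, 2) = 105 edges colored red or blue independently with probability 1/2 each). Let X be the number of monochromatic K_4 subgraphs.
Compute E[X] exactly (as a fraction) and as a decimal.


Let X = Σ_S X_S over the C(15, 4) = 1365 subsets S of size 4, where X_S = 1 if the K_4 on S is monochromatic.
For a fixed S, the K_4 on S has C(4, 2) = 6 edges. P[all 6 edges red] = (1/2)^6, and likewise for blue, so P[monochromatic] = 2·(1/2)^6 = 2^{1 − 6} = 1/32.
By linearity of expectation: E[X] = C(15, 4) · 2^{1 − 6} = 1365 · 1/32 = 1365/32.
Numerically: E[X] ≈ 42.65625.

E[X] = C(15,4)·2^(1−C(4,2)) = 1365/32 ≈ 42.65625.


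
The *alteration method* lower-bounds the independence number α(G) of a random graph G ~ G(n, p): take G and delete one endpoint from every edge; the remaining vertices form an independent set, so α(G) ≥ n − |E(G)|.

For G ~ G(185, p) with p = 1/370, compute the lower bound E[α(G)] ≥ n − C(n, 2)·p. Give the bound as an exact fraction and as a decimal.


E[|E(G)|] = C(185, 2)·p = 17020 · (1/370) = 46.
E[α(G)] ≥ n − E[|E(G)|] = 185 − 46 = 139.
Numerically: ≈ 139.00000.
(This is only a lower bound; the true E[α(G)] may be larger.)

E[α(G)] ≥ 139 ≈ 139.00000.


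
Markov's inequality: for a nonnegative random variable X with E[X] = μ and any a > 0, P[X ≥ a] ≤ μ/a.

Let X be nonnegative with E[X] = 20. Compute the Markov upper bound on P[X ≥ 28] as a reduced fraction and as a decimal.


μ = E[X] = 20, a = 28.
Markov: P[X ≥ 28] ≤ μ/a = (20)/28 = 5/7.
Numerically: ≈ 0.71429.
(Since a = 28 > μ = 20.00000, the bound 5/7 is < 1 and informative.)

P[X ≥ 28] ≤ 5/7 ≈ 0.71429.


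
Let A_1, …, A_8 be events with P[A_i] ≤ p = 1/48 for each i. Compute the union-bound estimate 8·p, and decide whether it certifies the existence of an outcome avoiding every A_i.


Union bound: P[∪_{i=1}^{8} A_i] ≤ Σ_i P[A_i] ≤ 8·p = 8·(1/48) = 1/6.
Numerically: 1/6 ≈ 0.1666667.
Is 1/6 < 1? YES.
Since P[∪ A_i] ≤ 1/6 < 1, the complement has P[∩ A_i^c] ≥ 1 − 1/6 = 5/6 > 0, so some outcome avoids every A_i.

8·p = 1/6 ≈ 0.1666667; existence CERTIFIED by the union bound.
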